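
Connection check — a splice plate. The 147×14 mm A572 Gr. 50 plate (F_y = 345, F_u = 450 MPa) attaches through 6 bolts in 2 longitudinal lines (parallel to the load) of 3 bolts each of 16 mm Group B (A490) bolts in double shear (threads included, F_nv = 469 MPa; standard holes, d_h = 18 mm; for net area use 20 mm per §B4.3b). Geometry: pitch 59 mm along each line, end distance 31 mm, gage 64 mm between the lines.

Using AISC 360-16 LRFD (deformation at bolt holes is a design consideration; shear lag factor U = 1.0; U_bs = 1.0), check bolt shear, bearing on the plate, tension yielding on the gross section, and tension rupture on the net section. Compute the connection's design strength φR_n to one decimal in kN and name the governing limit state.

Bolt shear: A_b = π(16)²/4 = 201.06 mm². φR_n = 0.75 × 469 × 201.06 × 6 × 2 = 848.7 kN.
Bearing (14 mm plate, F_u = 450 MPa): end bolts L_c = 31 − 18/2 = 22, R_n = min(1.2×22×14×450, 2.4×16×14×450) = 166.32 kN/bolt; interior L_c = 59 − 18 = 41, R_n = 241.92 kN/bolt. φR_n = 0.75 × (2×166.32 + 4×241.92) = 975.2 kN.
Tension yield (gross): A_g = 147×14 = 2058 mm². φR_n = 0.90 × 345 × 2058 = 639.0 kN.
Tension rupture (net): A_n = (147 − 2×20)×14 = 1498 mm² (U = 1.0, A_e = A_n). φR_n = 0.75 × 450 × 1498 = 505.6 kN.
Governing: min(848.7, 975.2, 639.0, 505.6) = 505.6 kN → net-section rupture.

505.6 kN (net-section rupture governs)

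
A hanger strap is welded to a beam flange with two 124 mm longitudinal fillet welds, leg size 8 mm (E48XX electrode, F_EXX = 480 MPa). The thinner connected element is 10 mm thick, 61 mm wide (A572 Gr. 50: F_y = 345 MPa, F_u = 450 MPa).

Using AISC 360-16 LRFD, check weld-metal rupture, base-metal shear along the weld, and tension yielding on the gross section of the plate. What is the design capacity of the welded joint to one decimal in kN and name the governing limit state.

Weld metal: throat = 0.707×8 = 5.656 mm, L = 2×124 = 248 mm. φR_n = 0.75 × 0.6 × 480 × 5.656 × 248 = 303.0 kN.
Base metal shear (10 mm plate): yield φR_n = 1.0×0.6×345×10×248 = 513.4 kN; rupture φR_n = 0.75×0.6×450×10×248 = 502.2 kN; take 502.2 kN (rupture).
Tension yield (gross): A_g = 61×10 = 610 mm². φR_n = 0.90 × 345 × 610 = 189.4 kN.
Governing: min(303.0, 502.2, 189.4) = 189.4 kN → gross-section yield.

189.4 kN (gross-section yield governs)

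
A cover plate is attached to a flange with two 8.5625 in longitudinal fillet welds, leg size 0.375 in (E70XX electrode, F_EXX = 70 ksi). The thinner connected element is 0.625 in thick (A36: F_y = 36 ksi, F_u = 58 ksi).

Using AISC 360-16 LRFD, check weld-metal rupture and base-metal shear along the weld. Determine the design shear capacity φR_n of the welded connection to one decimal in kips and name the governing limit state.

Weld metal: throat = 0.707×0.375 = 0.26513 in, L = 2×8.5625 = 17.125 in. φR_n = 0.75 × 0.6 × 70 × 0.26513 × 17.125 = 143.0 kips.
Base metal shear (0.625 in plate): yield φR_n = 1.0×0.6×36×0.625×17.125 = 231.2 kips; rupture φR_n = 0.75×0.6×58×0.625×17.125 = 279.4 kips; take 231.2 kips (yield).
Governing: min(143.0, 231.2) = 143.0 kips → weld metal.

143.0 kips (weld metal governs)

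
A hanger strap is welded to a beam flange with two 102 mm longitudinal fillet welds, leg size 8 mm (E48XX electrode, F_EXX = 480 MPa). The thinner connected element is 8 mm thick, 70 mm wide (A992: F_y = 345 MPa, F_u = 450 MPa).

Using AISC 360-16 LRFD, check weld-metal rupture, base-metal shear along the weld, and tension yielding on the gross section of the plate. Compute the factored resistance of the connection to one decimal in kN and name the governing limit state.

Weld metal: throat = 0.707×8 = 5.656 mm, L = 2×102 = 204 mm. φR_n = 0.75 × 0.6 × 480 × 5.656 × 204 = 249.2 kN.
Base metal shear (8 mm plate): yield φR_n = 1.0×0.6×345×8×204 = 337.8 kN; rupture φR_n = 0.75×0.6×450×8×204 = 330.5 kN; take 330.5 kN (rupture).
Tension yield (gross): A_g = 70×8 = 560 mm². φR_n = 0.90 × 345 × 560 = 173.9 kN.
Governing: min(249.2, 330.5, 173.9) = 173.9 kN → gross-section yield.

173.9 kN (gross-section yield governs)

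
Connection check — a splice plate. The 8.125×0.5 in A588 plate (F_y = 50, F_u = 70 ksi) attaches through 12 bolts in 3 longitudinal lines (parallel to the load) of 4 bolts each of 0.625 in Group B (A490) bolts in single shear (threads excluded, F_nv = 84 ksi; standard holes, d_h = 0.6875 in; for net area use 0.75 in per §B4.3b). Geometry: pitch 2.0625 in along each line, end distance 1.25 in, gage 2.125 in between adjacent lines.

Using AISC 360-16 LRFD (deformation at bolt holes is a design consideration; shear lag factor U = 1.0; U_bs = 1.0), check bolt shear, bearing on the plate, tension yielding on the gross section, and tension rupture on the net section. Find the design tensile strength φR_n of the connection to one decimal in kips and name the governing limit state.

154.2 kips (net-section rupture governs)

Bolt shear: A_b = π(0.625)²/4 = 0.3068 in². φR_n = 0.75 × 84 × 0.3068 × 12 × 1 = 231.9 kips.
Bearing (0.5 in plate, F_u = 70 ksi): end bolts L_c = 1.25 − 0.6875/2 = 0.90625, R_n = min(1.2×0.90625×0.5×70, 2.4×0.625×0.5×70) = 38.063 kips/bolt; interior L_c = 2.0625 − 0.6875 = 1.375, R_n = 52.5 kips/bolt. φR_n = 0.75 × (3×38.063 + 9×52.5) = 440.0 kips.
Tension yield (gross): A_g = 8.125×0.5 = 4.0625 in². φR_n = 0.90 × 50 × 4.0625 = 182.8 kips.
Tension rupture (net): A_n = (8.125 − 3×0.75)×0.5 = 2.9375 in² (U = 1.0, A_e = A_n). φR_n = 0.75 × 70 × 2.9375 = 154.2 kips.
Governing: min(231.9, 440.0, 182.8, 154.2) = 154.2 kips → net-section rupture.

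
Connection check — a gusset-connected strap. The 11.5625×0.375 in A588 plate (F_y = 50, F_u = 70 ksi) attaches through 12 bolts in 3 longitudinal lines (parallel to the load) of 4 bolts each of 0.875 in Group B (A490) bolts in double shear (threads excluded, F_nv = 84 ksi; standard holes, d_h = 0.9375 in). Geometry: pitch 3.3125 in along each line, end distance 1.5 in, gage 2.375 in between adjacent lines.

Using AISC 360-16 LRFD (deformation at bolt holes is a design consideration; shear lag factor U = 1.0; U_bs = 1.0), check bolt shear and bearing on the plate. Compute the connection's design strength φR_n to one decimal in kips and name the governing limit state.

445.2 kips (bearing governs)

Bolt shear: A_b = π(0.875)²/4 = 0.60132 in². φR_n = 0.75 × 84 × 0.60132 × 12 × 2 = 909.2 kips.
Bearing (0.375 in plate, F_u = 70 ksi): end bolts L_c = 1.5 − 0.9375/2 = 1.03125, R_n = min(1.2×1.03125×0.375×70, 2.4×0.875×0.375×70) = 32.484 kips/bolt; interior L_c = 3.3125 − 0.9375 = 2.375, R_n = 55.125 kips/bolt. φR_n = 0.75 × (3×32.484 + 9×55.125) = 445.2 kips.
Governing: min(909.2, 445.2) = 445.2 kips → bearing.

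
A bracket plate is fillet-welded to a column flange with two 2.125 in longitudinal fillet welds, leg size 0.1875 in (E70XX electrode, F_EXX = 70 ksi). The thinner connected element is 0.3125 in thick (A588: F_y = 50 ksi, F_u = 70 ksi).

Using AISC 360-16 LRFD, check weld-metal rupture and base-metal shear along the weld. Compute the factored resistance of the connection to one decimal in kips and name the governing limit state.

Weld metal: throat = 0.707×0.1875 = 0.13256 in, L = 2×2.125 = 4.25 in. φR_n = 0.75 × 0.6 × 70 × 0.13256 × 4.25 = 17.7 kips.
Base metal shear (0.3125 in plate): yield φR_n = 1.0×0.6×50×0.3125×4.25 = 39.8 kips; rupture φR_n = 0.75×0.6×70×0.3125×4.25 = 41.8 kips; take 39.8 kips (yield).
Governing: min(17.7, 39.8) = 17.7 kips → weld metal.

17.7 kips (weld metal governs)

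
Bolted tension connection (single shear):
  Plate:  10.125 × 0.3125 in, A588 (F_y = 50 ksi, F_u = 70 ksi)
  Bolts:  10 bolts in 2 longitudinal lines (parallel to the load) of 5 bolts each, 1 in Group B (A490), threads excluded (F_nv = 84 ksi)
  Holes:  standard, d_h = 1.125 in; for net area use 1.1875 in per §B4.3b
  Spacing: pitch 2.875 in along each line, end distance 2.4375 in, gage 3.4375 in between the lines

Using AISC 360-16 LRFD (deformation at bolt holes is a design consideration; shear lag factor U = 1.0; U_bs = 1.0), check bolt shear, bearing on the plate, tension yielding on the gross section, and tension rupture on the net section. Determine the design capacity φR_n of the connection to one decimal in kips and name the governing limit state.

127.1 kips (net-section rupture governs)

Bolt shear: A_b = π(1)²/4 = 0.7854 in². φR_n = 0.75 × 84 × 0.7854 × 10 × 1 = 494.8 kips.
Bearing (0.3125 in plate, F_u = 70 ksi): end bolts L_c = 2.4375 − 1.125/2 = 1.875, R_n = min(1.2×1.875×0.3125×70, 2.4×1×0.3125×70) = 49.219 kips/bolt; interior L_c = 2.875 − 1.125 = 1.75, R_n = 45.938 kips/bolt. φR_n = 0.75 × (2×49.219 + 8×45.938) = 349.5 kips.
Tension yield (gross): A_g = 10.125×0.3125 = 3.1641 in². φR_n = 0.90 × 50 × 3.1641 = 142.4 kips.
Tension rupture (net): A_n = (10.125 − 2×1.1875)×0.3125 = 2.4219 in² (U = 1.0, A_e = A_n). φR_n = 0.75 × 70 × 2.4219 = 127.1 kips.
Governing: min(494.8, 349.5, 142.4, 127.1) = 127.1 kips → net-section rupture.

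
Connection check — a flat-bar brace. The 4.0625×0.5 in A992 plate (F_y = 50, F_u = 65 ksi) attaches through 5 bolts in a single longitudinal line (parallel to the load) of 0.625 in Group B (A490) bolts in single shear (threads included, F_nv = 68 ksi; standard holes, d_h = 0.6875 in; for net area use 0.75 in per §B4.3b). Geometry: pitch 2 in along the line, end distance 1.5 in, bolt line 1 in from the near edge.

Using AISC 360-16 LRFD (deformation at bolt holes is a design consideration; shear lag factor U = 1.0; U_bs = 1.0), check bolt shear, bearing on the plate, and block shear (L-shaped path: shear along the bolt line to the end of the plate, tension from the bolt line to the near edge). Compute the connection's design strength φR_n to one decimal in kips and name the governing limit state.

78.2 kips (bolt shear governs)

Bolt shear: A_b = π(0.625)²/4 = 0.3068 in². φR_n = 0.75 × 68 × 0.3068 × 5 × 1 = 78.2 kips.
Bearing (0.5 in plate, F_u = 65 ksi): end bolts L_c = 1.5 − 0.6875/2 = 1.15625, R_n = min(1.2×1.15625×0.5×65, 2.4×0.625×0.5×65) = 45.094 kips/bolt; interior L_c = 2 − 0.6875 = 1.3125, R_n = 48.75 kips/bolt. φR_n = 0.75 × (1×45.094 + 4×48.75) = 180.1 kips.
Block shear: shear path 1×[1.5+4×2] = 1×9.5 in, A_gv = 4.75, A_nv = 1×(9.5 − 4.5×0.75)×0.5 = 3.0625 in²; tension to near edge: (1 − 0.5×0.75)×0.5 = 0.3125 in². R_n = min(0.6×65×3.0625, 0.6×50×4.75) + 1.0×65×0.3125 = min(119.44, 142.5) + 20.313 = 139.75 kips. φR_n = 0.75 × 139.75 = 104.8 kips.
Governing: min(78.2, 180.1, 104.8) = 78.2 kips → bolt shear.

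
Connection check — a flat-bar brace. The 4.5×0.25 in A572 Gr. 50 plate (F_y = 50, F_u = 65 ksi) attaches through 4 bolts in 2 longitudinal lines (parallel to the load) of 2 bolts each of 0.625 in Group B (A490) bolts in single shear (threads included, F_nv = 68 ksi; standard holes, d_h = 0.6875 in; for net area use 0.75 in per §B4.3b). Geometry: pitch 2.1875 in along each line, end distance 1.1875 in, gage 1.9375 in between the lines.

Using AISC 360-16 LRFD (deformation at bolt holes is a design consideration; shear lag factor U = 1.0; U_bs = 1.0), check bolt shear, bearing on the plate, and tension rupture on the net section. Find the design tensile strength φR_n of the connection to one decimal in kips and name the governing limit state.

36.6 kips (net-section rupture governs)

Bolt shear: A_b = π(0.625)²/4 = 0.3068 in². φR_n = 0.75 × 68 × 0.3068 × 4 × 1 = 62.6 kips.
Bearing (0.25 in plate, F_u = 65 ksi): end bolts L_c = 1.1875 − 0.6875/2 = 0.84375, R_n = min(1.2×0.84375×0.25×65, 2.4×0.625×0.25×65) = 16.453 kips/bolt; interior L_c = 2.1875 − 0.6875 = 1.5, R_n = 24.375 kips/bolt. φR_n = 0.75 × (2×16.453 + 2×24.375) = 61.2 kips.
Tension rupture (net): A_n = (4.5 − 2×0.75)×0.25 = 0.75 in² (U = 1.0, A_e = A_n). φR_n = 0.75 × 65 × 0.75 = 36.6 kips.
Governing: min(62.6, 61.2, 36.6) = 36.6 kips → net-section rupture.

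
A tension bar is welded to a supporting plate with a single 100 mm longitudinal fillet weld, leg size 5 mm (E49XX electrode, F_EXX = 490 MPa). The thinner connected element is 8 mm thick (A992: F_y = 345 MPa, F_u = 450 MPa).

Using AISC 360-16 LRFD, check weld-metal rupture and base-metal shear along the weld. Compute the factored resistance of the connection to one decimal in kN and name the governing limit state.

77.9 kN (weld metal governs)

Weld metal: throat = 0.707×5 = 3.535 mm, L = 100 mm. φR_n = 0.75 × 0.6 × 490 × 3.535 × 100 = 77.9 kN.
Base metal shear (8 mm plate): yield φR_n = 1.0×0.6×345×8×100 = 165.6 kN; rupture φR_n = 0.75×0.6×450×8×100 = 162.0 kN; take 162.0 kN (rupture).
Governing: min(77.9, 162.0) = 77.9 kN → weld metal.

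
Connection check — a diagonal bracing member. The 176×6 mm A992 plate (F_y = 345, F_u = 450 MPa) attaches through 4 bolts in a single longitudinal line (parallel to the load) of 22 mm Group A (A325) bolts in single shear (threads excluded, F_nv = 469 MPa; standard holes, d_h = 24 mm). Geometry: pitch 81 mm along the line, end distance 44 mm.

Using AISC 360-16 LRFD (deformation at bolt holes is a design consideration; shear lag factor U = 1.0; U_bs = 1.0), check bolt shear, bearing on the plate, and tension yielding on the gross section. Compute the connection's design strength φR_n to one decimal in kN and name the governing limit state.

327.9 kN (gross-section yield governs)

Bolt shear: A_b = π(22)²/4 = 380.13 mm². φR_n = 0.75 × 469 × 380.13 × 4 × 1 = 534.8 kN.
Bearing (6 mm plate, F_u = 450 MPa): end bolts L_c = 44 − 24/2 = 32, R_n = min(1.2×32×6×450, 2.4×22×6×450) = 103.68 kN/bolt; interior L_c = 81 − 24 = 57, R_n = 142.56 kN/bolt. φR_n = 0.75 × (1×103.68 + 3×142.56) = 398.5 kN.
Tension yield (gross): A_g = 176×6 = 1056 mm². φR_n = 0.90 × 345 × 1056 = 327.9 kN.
Governing: min(534.8, 398.5, 327.9) = 327.9 kN → gross-section yield.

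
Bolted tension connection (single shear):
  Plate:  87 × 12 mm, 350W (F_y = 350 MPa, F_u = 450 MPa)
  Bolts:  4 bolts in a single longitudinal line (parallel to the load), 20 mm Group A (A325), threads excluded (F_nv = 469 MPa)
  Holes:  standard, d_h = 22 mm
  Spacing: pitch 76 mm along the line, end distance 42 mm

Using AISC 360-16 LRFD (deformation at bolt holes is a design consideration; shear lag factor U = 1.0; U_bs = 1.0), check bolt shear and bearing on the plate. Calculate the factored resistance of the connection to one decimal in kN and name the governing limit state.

442.0 kN (bolt shear governs)

Bolt shear: A_b = π(20)²/4 = 314.16 mm². φR_n = 0.75 × 469 × 314.16 × 4 × 1 = 442.0 kN.
Bearing (12 mm plate, F_u = 450 MPa): end bolts L_c = 42 − 22/2 = 31, R_n = min(1.2×31×12×450, 2.4×20×12×450) = 200.88 kN/bolt; interior L_c = 76 − 22 = 54, R_n = 259.2 kN/bolt. φR_n = 0.75 × (1×200.88 + 3×259.2) = 733.9 kN.
Governing: min(442.0, 733.9) = 442.0 kN → bolt shear.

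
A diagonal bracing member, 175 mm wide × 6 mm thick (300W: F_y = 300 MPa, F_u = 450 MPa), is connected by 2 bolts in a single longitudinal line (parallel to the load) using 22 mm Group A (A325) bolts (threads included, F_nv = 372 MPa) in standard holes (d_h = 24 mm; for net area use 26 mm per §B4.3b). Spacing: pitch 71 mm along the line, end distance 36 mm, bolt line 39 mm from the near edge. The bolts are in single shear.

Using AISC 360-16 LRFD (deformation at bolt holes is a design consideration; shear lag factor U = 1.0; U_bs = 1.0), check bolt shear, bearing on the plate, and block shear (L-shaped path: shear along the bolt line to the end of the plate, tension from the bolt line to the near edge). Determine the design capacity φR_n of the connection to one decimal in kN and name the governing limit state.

135.3 kN (block shear governs)

Bolt shear: A_b = π(22)²/4 = 380.13 mm². φR_n = 0.75 × 372 × 380.13 × 2 × 1 = 212.1 kN.
Bearing (6 mm plate, F_u = 450 MPa): end bolts L_c = 36 − 24/2 = 24, R_n = min(1.2×24×6×450, 2.4×22×6×450) = 77.76 kN/bolt; interior L_c = 71 − 24 = 47, R_n = 142.56 kN/bolt. φR_n = 0.75 × (1×77.76 + 1×142.56) = 165.2 kN.
Block shear: shear path 1×[36+1×71] = 1×107 mm, A_gv = 642, A_nv = 1×(107 − 1.5×26)×6 = 408 mm²; tension to near edge: (39 − 0.5×26)×6 = 156 mm². R_n = min(0.6×450×408, 0.6×300×642) + 1.0×450×156 = min(110.16, 115.56) + 70.2 = 180.36 kN. φR_n = 0.75 × 180.36 = 135.3 kN.
Governing: min(212.1, 165.2, 135.3) = 135.3 kN → block shear.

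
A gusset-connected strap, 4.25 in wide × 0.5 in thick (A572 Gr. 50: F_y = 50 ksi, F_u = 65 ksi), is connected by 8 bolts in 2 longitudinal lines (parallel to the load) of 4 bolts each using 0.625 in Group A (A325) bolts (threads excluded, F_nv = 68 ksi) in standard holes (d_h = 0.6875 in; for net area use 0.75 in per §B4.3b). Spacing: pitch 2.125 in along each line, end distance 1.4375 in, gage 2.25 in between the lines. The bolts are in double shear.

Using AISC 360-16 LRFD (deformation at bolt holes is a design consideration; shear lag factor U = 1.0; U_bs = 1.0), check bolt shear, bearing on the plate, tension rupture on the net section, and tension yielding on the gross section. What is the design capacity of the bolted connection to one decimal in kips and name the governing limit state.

67.0 kips (net-section rupture governs)

Bolt shear: A_b = π(0.625)²/4 = 0.3068 in². φR_n = 0.75 × 68 × 0.3068 × 8 × 2 = 250.3 kips.
Bearing (0.5 in plate, F_u = 65 ksi): end bolts L_c = 1.4375 − 0.6875/2 = 1.09375, R_n = min(1.2×1.09375×0.5×65, 2.4×0.625×0.5×65) = 42.656 kips/bolt; interior L_c = 2.125 − 0.6875 = 1.4375, R_n = 48.75 kips/bolt. φR_n = 0.75 × (2×42.656 + 6×48.75) = 283.4 kips.
Tension rupture (net): A_n = (4.25 − 2×0.75)×0.5 = 1.375 in² (U = 1.0, A_e = A_n). φR_n = 0.75 × 65 × 1.375 = 67.0 kips.
Tension yield (gross): A_g = 4.25×0.5 = 2.125 in². φR_n = 0.90 × 50 × 2.125 = 95.6 kips.
Governing: min(250.3, 283.4, 67.0, 95.6) = 67.0 kips → net-section rupture.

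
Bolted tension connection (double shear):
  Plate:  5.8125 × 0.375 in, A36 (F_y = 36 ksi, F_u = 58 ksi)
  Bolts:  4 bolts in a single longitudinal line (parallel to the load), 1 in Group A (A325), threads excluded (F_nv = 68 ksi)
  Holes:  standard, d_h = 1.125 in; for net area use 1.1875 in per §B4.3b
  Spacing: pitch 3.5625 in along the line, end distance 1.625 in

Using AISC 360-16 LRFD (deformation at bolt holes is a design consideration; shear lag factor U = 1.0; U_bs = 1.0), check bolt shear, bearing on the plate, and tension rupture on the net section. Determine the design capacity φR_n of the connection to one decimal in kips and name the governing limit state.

75.4 kips (net-section rupture governs)

Bolt shear: A_b = π(1)²/4 = 0.7854 in². φR_n = 0.75 × 68 × 0.7854 × 4 × 2 = 320.4 kips.
Bearing (0.375 in plate, F_u = 58 ksi): end bolts L_c = 1.625 − 1.125/2 = 1.0625, R_n = min(1.2×1.0625×0.375×58, 2.4×1×0.375×58) = 27.731 kips/bolt; interior L_c = 3.5625 − 1.125 = 2.4375, R_n = 52.2 kips/bolt. φR_n = 0.75 × (1×27.731 + 3×52.2) = 138.2 kips.
Tension rupture (net): A_n = (5.8125 − 1×1.1875)×0.375 = 1.7344 in² (U = 1.0, A_e = A_n). φR_n = 0.75 × 58 × 1.7344 = 75.4 kips.
Governing: min(320.4, 138.2, 75.4) = 75.4 kips → net-section rupture.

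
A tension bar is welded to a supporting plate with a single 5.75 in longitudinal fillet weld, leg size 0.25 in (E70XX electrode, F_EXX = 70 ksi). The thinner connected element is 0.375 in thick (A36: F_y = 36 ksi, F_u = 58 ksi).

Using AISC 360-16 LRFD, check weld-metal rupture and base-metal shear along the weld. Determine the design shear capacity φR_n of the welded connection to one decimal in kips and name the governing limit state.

32.0 kips (weld metal governs)

Weld metal: throat = 0.707×0.25 = 0.17675 in, L = 5.75 in. φR_n = 0.75 × 0.6 × 70 × 0.17675 × 5.75 = 32.0 kips.
Base metal shear (0.375 in plate): yield φR_n = 1.0×0.6×36×0.375×5.75 = 46.6 kips; rupture φR_n = 0.75×0.6×58×0.375×5.75 = 56.3 kips; take 46.6 kips (yield).
Governing: min(32.0, 46.6) = 32.0 kips → weld metal.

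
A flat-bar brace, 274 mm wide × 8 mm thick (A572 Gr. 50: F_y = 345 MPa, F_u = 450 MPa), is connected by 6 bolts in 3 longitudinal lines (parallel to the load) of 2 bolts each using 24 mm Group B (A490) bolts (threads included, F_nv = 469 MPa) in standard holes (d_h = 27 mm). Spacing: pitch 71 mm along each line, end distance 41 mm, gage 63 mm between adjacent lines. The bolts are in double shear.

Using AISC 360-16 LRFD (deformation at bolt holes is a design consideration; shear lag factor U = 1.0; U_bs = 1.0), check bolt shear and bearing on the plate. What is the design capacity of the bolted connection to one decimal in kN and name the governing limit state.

695.0 kN (bearing governs)

Bolt shear: A_b = π(24)²/4 = 452.39 mm². φR_n = 0.75 × 469 × 452.39 × 6 × 2 = 1909.5 kN.
Bearing (8 mm plate, F_u = 450 MPa): end bolts L_c = 41 − 27/2 = 27.5, R_n = min(1.2×27.5×8×450, 2.4×24×8×450) = 118.8 kN/bolt; interior L_c = 71 − 27 = 44, R_n = 190.08 kN/bolt. φR_n = 0.75 × (3×118.8 + 3×190.08) = 695.0 kN.
Governing: min(1909.5, 695.0) = 695.0 kN → bearing.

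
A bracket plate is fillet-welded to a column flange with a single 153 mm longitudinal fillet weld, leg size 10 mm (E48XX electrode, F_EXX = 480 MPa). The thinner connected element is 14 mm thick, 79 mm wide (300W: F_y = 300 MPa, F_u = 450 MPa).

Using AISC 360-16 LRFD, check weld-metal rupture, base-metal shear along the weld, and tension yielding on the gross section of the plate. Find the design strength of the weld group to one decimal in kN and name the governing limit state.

Weld metal: throat = 0.707×10 = 7.07 mm, L = 153 mm. φR_n = 0.75 × 0.6 × 480 × 7.07 × 153 = 233.6 kN.
Base metal shear (14 mm plate): yield φR_n = 1.0×0.6×300×14×153 = 385.6 kN; rupture φR_n = 0.75×0.6×450×14×153 = 433.8 kN; take 385.6 kN (yield).
Tension yield (gross): A_g = 79×14 = 1106 mm². φR_n = 0.90 × 300 × 1106 = 298.6 kN.
Governing: min(233.6, 385.6, 298.6) = 233.6 kN → weld metal.

233.6 kN (weld metal governs)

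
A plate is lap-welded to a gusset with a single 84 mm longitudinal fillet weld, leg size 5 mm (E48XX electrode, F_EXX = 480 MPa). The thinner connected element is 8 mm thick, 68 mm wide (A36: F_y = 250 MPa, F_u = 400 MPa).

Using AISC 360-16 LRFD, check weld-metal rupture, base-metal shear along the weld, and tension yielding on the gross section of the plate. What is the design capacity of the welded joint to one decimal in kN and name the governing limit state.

Weld metal: throat = 0.707×5 = 3.535 mm, L = 84 mm. φR_n = 0.75 × 0.6 × 480 × 3.535 × 84 = 64.1 kN.
Base metal shear (8 mm plate): yield φR_n = 1.0×0.6×250×8×84 = 100.8 kN; rupture φR_n = 0.75×0.6×400×8×84 = 121.0 kN; take 100.8 kN (yield).
Tension yield (gross): A_g = 68×8 = 544 mm². φR_n = 0.90 × 250 × 544 = 122.4 kN.
Governing: min(64.1, 100.8, 122.4) = 64.1 kN → weld metal.

64.1 kN (weld metal governs)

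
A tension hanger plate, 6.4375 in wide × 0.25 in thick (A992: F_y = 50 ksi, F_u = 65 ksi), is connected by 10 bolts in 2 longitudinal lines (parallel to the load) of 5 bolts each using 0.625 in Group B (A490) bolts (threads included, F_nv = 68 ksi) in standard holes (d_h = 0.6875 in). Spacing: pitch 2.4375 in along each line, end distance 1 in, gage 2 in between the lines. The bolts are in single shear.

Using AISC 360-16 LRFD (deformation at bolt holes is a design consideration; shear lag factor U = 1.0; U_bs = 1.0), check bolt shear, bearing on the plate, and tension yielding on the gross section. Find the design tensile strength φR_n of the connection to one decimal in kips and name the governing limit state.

72.4 kips (gross-section yield governs)

Bolt shear: A_b = π(0.625)²/4 = 0.3068 in². φR_n = 0.75 × 68 × 0.3068 × 10 × 1 = 156.5 kips.
Bearing (0.25 in plate, F_u = 65 ksi): end bolts L_c = 1 − 0.6875/2 = 0.65625, R_n = min(1.2×0.65625×0.25×65, 2.4×0.625×0.25×65) = 12.797 kips/bolt; interior L_c = 2.4375 − 0.6875 = 1.75, R_n = 24.375 kips/bolt. φR_n = 0.75 × (2×12.797 + 8×24.375) = 165.4 kips.
Tension yield (gross): A_g = 6.4375×0.25 = 1.6094 in². φR_n = 0.90 × 50 × 1.6094 = 72.4 kips.
Governing: min(156.5, 165.4, 72.4) = 72.4 kips → gross-section yield.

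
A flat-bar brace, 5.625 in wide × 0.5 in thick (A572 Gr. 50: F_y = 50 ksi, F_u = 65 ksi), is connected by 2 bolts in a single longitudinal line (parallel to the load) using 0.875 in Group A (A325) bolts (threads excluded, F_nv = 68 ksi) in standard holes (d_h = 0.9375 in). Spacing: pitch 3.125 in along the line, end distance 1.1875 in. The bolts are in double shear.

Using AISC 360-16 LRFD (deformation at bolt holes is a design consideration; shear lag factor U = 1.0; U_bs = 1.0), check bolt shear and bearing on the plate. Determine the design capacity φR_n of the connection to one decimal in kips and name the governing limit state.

72.2 kips (bearing governs)

Bolt shear: A_b = π(0.875)²/4 = 0.60132 in². φR_n = 0.75 × 68 × 0.60132 × 2 × 2 = 122.7 kips.
Bearing (0.5 in plate, F_u = 65 ksi): end bolts L_c = 1.1875 − 0.9375/2 = 0.71875, R_n = min(1.2×0.71875×0.5×65, 2.4×0.875×0.5×65) = 28.031 kips/bolt; interior L_c = 3.125 − 0.9375 = 2.1875, R_n = 68.25 kips/bolt. φR_n = 0.75 × (1×28.031 + 1×68.25) = 72.2 kips.
Governing: min(122.7, 72.2) = 72.2 kips → bearing.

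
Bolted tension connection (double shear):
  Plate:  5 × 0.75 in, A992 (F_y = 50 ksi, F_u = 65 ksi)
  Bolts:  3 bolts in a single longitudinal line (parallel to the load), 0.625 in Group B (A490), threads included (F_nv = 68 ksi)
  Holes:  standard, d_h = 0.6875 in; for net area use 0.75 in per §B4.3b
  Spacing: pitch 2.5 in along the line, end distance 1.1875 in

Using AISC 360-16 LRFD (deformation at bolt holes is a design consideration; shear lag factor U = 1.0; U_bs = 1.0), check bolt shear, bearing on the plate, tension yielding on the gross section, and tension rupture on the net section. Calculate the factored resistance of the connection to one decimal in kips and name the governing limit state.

93.9 kips (bolt shear governs)

Bolt shear: A_b = π(0.625)²/4 = 0.3068 in². φR_n = 0.75 × 68 × 0.3068 × 3 × 2 = 93.9 kips.
Bearing (0.75 in plate, F_u = 65 ksi): end bolts L_c = 1.1875 − 0.6875/2 = 0.84375, R_n = min(1.2×0.84375×0.75×65, 2.4×0.625×0.75×65) = 49.359 kips/bolt; interior L_c = 2.5 − 0.6875 = 1.8125, R_n = 73.125 kips/bolt. φR_n = 0.75 × (1×49.359 + 2×73.125) = 146.7 kips.
Tension yield (gross): A_g = 5×0.75 = 3.75 in². φR_n = 0.90 × 50 × 3.75 = 168.8 kips.
Tension rupture (net): A_n = (5 − 1×0.75)×0.75 = 3.1875 in² (U = 1.0, A_e = A_n). φR_n = 0.75 × 65 × 3.1875 = 155.4 kips.
Governing: min(93.9, 146.7, 168.8, 155.4) = 93.9 kips → bolt shear.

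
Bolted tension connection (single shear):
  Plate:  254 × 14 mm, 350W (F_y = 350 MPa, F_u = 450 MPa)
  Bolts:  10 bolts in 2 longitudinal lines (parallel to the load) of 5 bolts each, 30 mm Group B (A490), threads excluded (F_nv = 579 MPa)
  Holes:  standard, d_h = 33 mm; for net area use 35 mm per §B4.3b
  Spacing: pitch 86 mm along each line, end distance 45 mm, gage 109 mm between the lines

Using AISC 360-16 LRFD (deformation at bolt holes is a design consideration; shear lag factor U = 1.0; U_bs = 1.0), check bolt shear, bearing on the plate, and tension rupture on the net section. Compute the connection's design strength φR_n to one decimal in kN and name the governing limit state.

869.4 kN (net-section rupture governs)

Bolt shear: A_b = π(30)²/4 = 706.86 mm². φR_n = 0.75 × 579 × 706.86 × 10 × 1 = 3069.5 kN.
Bearing (14 mm plate, F_u = 450 MPa): end bolts L_c = 45 − 33/2 = 28.5, R_n = min(1.2×28.5×14×450, 2.4×30×14×450) = 215.46 kN/bolt; interior L_c = 86 − 33 = 53, R_n = 400.68 kN/bolt. φR_n = 0.75 × (2×215.46 + 8×400.68) = 2727.3 kN.
Tension rupture (net): A_n = (254 − 2×35)×14 = 2576 mm² (U = 1.0, A_e = A_n). φR_n = 0.75 × 450 × 2576 = 869.4 kN.
Governing: min(3069.5, 2727.3, 869.4) = 869.4 kN → net-section rupture.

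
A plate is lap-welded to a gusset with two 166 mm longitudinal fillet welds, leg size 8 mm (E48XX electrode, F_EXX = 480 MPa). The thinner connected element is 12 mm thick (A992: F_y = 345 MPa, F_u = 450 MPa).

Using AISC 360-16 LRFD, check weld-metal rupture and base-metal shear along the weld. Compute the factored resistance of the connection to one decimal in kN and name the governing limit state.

Weld metal: throat = 0.707×8 = 5.656 mm, L = 2×166 = 332 mm. φR_n = 0.75 × 0.6 × 480 × 5.656 × 332 = 405.6 kN.
Base metal shear (12 mm plate): yield φR_n = 1.0×0.6×345×12×332 = 824.7 kN; rupture φR_n = 0.75×0.6×450×12×332 = 806.8 kN; take 806.8 kN (rupture).
Governing: min(405.6, 806.8) = 405.6 kN → weld metal.

405.6 kN (weld metal governs)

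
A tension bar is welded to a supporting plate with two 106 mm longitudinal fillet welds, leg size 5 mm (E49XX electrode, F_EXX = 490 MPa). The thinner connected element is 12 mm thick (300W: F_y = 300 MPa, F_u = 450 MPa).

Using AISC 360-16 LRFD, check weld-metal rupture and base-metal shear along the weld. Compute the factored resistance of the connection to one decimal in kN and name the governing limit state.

Weld metal: throat = 0.707×5 = 3.535 mm, L = 2×106 = 212 mm. φR_n = 0.75 × 0.6 × 490 × 3.535 × 212 = 165.2 kN.
Base metal shear (12 mm plate): yield φR_n = 1.0×0.6×300×12×212 = 457.9 kN; rupture φR_n = 0.75×0.6×450×12×212 = 515.2 kN; take 457.9 kN (yield).
Governing: min(165.2, 457.9) = 165.2 kN → weld metal.

165.2 kN (weld metal governs)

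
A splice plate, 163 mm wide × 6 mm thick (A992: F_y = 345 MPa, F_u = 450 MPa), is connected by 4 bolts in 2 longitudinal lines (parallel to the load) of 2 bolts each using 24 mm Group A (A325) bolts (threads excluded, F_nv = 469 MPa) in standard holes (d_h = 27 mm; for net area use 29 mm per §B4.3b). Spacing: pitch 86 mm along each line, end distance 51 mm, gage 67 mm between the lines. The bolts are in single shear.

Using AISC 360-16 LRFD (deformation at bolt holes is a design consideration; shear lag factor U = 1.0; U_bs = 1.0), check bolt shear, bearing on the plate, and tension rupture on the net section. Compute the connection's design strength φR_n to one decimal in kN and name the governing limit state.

212.6 kN (net-section rupture governs)

Bolt shear: A_b = π(24)²/4 = 452.39 mm². φR_n = 0.75 × 469 × 452.39 × 4 × 1 = 636.5 kN.
Bearing (6 mm plate, F_u = 450 MPa): end bolts L_c = 51 − 27/2 = 37.5, R_n = min(1.2×37.5×6×450, 2.4×24×6×450) = 121.5 kN/bolt; interior L_c = 86 − 27 = 59, R_n = 155.52 kN/bolt. φR_n = 0.75 × (2×121.5 + 2×155.52) = 415.5 kN.
Tension rupture (net): A_n = (163 − 2×29)×6 = 630 mm² (U = 1.0, A_e = A_n). φR_n = 0.75 × 450 × 630 = 212.6 kN.
Governing: min(636.5, 415.5, 212.6) = 212.6 kN → net-section rupture.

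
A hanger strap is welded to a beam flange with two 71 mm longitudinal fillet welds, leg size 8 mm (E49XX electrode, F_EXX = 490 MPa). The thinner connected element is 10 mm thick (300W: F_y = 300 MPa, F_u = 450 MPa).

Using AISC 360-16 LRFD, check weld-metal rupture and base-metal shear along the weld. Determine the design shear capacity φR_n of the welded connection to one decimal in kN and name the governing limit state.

177.1 kN (weld metal governs)

Weld metal: throat = 0.707×8 = 5.656 mm, L = 2×71 = 142 mm. φR_n = 0.75 × 0.6 × 490 × 5.656 × 142 = 177.1 kN.
Base metal shear (10 mm plate): yield φR_n = 1.0×0.6×300×10×142 = 255.6 kN; rupture φR_n = 0.75×0.6×450×10×142 = 287.6 kN; take 255.6 kN (yield).
Governing: min(177.1, 255.6) = 177.1 kN → weld metal.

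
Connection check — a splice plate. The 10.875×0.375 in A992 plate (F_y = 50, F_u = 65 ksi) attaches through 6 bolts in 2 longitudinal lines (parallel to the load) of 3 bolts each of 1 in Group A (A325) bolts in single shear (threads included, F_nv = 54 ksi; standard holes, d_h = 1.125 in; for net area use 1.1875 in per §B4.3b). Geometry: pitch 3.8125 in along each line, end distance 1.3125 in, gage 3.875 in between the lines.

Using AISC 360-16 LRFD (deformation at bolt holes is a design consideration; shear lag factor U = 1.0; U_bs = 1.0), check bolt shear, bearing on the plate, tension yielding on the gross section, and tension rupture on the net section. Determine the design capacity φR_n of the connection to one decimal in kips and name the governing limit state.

155.4 kips (net-section rupture governs)

Bolt shear: A_b = π(1)²/4 = 0.7854 in². φR_n = 0.75 × 54 × 0.7854 × 6 × 1 = 190.9 kips.
Bearing (0.375 in plate, F_u = 65 ksi): end bolts L_c = 1.3125 − 1.125/2 = 0.75, R_n = min(1.2×0.75×0.375×65, 2.4×1×0.375×65) = 21.938 kips/bolt; interior L_c = 3.8125 − 1.125 = 2.6875, R_n = 58.5 kips/bolt. φR_n = 0.75 × (2×21.938 + 4×58.5) = 208.4 kips.
Tension yield (gross): A_g = 10.875×0.375 = 4.0781 in². φR_n = 0.90 × 50 × 4.0781 = 183.5 kips.
Tension rupture (net): A_n = (10.875 − 2×1.1875)×0.375 = 3.1875 in² (U = 1.0, A_e = A_n). φR_n = 0.75 × 65 × 3.1875 = 155.4 kips.
Governing: min(190.9, 208.4, 183.5, 155.4) = 155.4 kips → net-section rupture.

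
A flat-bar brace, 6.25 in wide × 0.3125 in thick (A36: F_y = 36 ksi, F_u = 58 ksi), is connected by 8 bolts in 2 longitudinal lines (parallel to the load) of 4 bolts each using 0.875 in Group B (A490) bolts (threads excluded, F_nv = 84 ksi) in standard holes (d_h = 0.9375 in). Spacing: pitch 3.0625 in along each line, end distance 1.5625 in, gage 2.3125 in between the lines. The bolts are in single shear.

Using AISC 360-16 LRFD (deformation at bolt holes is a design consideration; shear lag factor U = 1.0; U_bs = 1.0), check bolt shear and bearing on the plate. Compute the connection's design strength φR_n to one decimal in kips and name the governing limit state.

207.0 kips (bearing governs)

Bolt shear: A_b = π(0.875)²/4 = 0.60132 in². φR_n = 0.75 × 84 × 0.60132 × 8 × 1 = 303.1 kips.
Bearing (0.3125 in plate, F_u = 58 ksi): end bolts L_c = 1.5625 − 0.9375/2 = 1.09375, R_n = min(1.2×1.09375×0.3125×58, 2.4×0.875×0.3125×58) = 23.789 kips/bolt; interior L_c = 3.0625 − 0.9375 = 2.125, R_n = 38.063 kips/bolt. φR_n = 0.75 × (2×23.789 + 6×38.063) = 207.0 kips.
Governing: min(303.1, 207.0) = 207.0 kips → bearing.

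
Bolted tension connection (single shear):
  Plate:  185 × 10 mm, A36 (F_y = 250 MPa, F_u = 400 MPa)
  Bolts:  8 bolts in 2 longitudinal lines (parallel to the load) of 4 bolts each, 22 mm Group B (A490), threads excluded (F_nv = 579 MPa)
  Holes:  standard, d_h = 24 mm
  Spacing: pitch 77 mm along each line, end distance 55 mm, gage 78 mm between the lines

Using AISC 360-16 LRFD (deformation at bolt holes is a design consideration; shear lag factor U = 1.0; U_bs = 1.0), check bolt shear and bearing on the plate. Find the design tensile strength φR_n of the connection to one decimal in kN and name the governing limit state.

Bolt shear: A_b = π(22)²/4 = 380.13 mm². φR_n = 0.75 × 579 × 380.13 × 8 × 1 = 1320.6 kN.
Bearing (10 mm plate, F_u = 400 MPa): end bolts L_c = 55 − 24/2 = 43, R_n = min(1.2×43×10×400, 2.4×22×10×400) = 206.4 kN/bolt; interior L_c = 77 − 24 = 53, R_n = 211.2 kN/bolt. φR_n = 0.75 × (2×206.4 + 6×211.2) = 1260.0 kN.
Governing: min(1320.6, 1260.0) = 1260.0 kN → bearing.

1260.0 kN (bearing governs)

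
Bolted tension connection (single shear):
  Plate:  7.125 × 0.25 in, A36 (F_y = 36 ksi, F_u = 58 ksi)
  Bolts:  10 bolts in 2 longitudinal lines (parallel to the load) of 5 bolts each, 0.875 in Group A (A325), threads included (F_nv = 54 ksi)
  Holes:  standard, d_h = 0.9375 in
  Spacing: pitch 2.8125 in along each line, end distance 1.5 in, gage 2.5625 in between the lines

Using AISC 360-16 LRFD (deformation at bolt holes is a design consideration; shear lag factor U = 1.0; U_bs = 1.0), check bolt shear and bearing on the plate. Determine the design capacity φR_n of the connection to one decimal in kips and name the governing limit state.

Bolt shear: A_b = π(0.875)²/4 = 0.60132 in². φR_n = 0.75 × 54 × 0.60132 × 10 × 1 = 243.5 kips.
Bearing (0.25 in plate, F_u = 58 ksi): end bolts L_c = 1.5 − 0.9375/2 = 1.03125, R_n = min(1.2×1.03125×0.25×58, 2.4×0.875×0.25×58) = 17.944 kips/bolt; interior L_c = 2.8125 − 0.9375 = 1.875, R_n = 30.45 kips/bolt. φR_n = 0.75 × (2×17.944 + 8×30.45) = 209.6 kips.
Governing: min(243.5, 209.6) = 209.6 kips → bearing.

209.6 kips (bearing governs)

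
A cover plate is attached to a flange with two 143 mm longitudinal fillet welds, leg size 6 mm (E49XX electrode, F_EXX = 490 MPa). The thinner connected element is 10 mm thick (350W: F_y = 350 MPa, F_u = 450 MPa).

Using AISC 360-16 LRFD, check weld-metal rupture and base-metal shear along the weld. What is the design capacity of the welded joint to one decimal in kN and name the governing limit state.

Weld metal: throat = 0.707×6 = 4.242 mm, L = 2×143 = 286 mm. φR_n = 0.75 × 0.6 × 490 × 4.242 × 286 = 267.5 kN.
Base metal shear (10 mm plate): yield φR_n = 1.0×0.6×350×10×286 = 600.6 kN; rupture φR_n = 0.75×0.6×450×10×286 = 579.2 kN; take 579.2 kN (rupture).
Governing: min(267.5, 579.2) = 267.5 kN → weld metal.

267.5 kN (weld metal governs)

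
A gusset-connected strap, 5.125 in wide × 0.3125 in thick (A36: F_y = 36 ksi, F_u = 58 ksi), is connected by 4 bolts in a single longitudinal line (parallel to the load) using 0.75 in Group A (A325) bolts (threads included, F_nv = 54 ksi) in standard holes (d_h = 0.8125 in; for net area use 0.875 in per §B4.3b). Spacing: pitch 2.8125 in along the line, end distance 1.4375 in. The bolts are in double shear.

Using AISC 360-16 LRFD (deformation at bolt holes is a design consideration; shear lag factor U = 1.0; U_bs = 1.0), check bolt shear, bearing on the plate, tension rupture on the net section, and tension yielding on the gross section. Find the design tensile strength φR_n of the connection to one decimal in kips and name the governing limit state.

51.9 kips (gross-section yield governs)

Bolt shear: A_b = π(0.75)²/4 = 0.44179 in². φR_n = 0.75 × 54 × 0.44179 × 4 × 2 = 143.1 kips.
Bearing (0.3125 in plate, F_u = 58 ksi): end bolts L_c = 1.4375 − 0.8125/2 = 1.03125, R_n = min(1.2×1.03125×0.3125×58, 2.4×0.75×0.3125×58) = 22.43 kips/bolt; interior L_c = 2.8125 − 0.8125 = 2, R_n = 32.625 kips/bolt. φR_n = 0.75 × (1×22.43 + 3×32.625) = 90.2 kips.
Tension rupture (net): A_n = (5.125 − 1×0.875)×0.3125 = 1.3281 in² (U = 1.0, A_e = A_n). φR_n = 0.75 × 58 × 1.3281 = 57.8 kips.
Tension yield (gross): A_g = 5.125×0.3125 = 1.6016 in². φR_n = 0.90 × 36 × 1.6016 = 51.9 kips.
Governing: min(143.1, 90.2, 57.8, 51.9) = 51.9 kips → gross-section yield.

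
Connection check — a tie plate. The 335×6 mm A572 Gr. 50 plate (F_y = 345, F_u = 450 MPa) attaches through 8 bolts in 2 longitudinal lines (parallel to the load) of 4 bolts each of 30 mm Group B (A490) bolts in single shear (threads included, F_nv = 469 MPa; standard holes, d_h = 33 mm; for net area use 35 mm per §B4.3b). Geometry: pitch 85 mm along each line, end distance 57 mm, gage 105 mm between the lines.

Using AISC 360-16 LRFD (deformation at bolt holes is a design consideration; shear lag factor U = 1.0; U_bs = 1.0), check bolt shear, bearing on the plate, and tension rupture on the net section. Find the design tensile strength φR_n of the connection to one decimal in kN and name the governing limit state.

536.6 kN (net-section rupture governs)

Bolt shear: A_b = π(30)²/4 = 706.86 mm². φR_n = 0.75 × 469 × 706.86 × 8 × 1 = 1989.1 kN.
Bearing (6 mm plate, F_u = 450 MPa): end bolts L_c = 57 − 33/2 = 40.5, R_n = min(1.2×40.5×6×450, 2.4×30×6×450) = 131.22 kN/bolt; interior L_c = 85 − 33 = 52, R_n = 168.48 kN/bolt. φR_n = 0.75 × (2×131.22 + 6×168.48) = 955.0 kN.
Tension rupture (net): A_n = (335 − 2×35)×6 = 1590 mm² (U = 1.0, A_e = A_n). φR_n = 0.75 × 450 × 1590 = 536.6 kN.
Governing: min(1989.1, 955.0, 536.6) = 536.6 kN → net-section rupture.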